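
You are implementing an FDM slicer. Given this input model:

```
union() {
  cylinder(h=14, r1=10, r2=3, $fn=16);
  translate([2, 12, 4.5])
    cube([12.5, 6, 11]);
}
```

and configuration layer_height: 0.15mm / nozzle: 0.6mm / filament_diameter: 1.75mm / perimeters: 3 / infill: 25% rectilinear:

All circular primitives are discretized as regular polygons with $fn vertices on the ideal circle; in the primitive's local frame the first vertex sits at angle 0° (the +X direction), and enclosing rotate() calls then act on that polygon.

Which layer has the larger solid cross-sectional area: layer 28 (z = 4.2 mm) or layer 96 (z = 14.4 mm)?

layer 28 (z = 4.2 mm)

Layer 28 (z = 4.2): the cone (r1=10→r2=3) has section circumradius 7.900 here — a regular 16-gon (area = (16/2)·7.900²·sin(360°/16) = 191.07 mm²); the cube at (2, 12) is not intersected at this z (z outside [4.5, 15.5]); Combining (union): only the cone is present, so the union is just that shape — area = 191.07 mm². So its area = 191.07 mm². Layer 96 (z = 14.4): the cone is not intersected at this z (z outside [0, 14]); the cube at (2, 12) (footprint 12.5×6) is included at this height (area 75.00 mm²); Taking the union: only the 12.5×6 cube at (2, 12) is present, so the union is just that shape — area = 75.00 mm². So its area = 75.00 mm². Layer 28 is larger (191.07 vs 75.00 mm²).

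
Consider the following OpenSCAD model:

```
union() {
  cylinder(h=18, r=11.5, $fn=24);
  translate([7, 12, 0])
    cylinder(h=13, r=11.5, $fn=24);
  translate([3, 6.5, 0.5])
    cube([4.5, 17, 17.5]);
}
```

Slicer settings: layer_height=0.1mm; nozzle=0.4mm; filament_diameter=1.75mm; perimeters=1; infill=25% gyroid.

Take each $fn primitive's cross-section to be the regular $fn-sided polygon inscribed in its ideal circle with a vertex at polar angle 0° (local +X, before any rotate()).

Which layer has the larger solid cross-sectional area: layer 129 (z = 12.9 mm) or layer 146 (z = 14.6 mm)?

Layer 129 (z = 12.9): the r=11.5 cylinder contributes a regular 24-gon of circumradius 11.5 (area = (24/2)·11.500²·sin(360°/24) = 410.75 mm²); the cylinder at (7, 12): section is a regular 24-gon, circumradius r=11.5 (area = (24/2)·11.500²·sin(360°/24) = 410.75 mm²); the cube at (3, 6.5) (footprint 4.5×17) is included at this height (area 76.50 mm²); Taking the union: the regions partially overlap — summed areas 897.99 mm² minus the doubly-counted overlap 189.12 mm² gives 708.87 mm² — area = 708.87 mm². So its area = 708.87 mm². Layer 146 (z = 14.6): the r=11.5 cylinder contributes a regular 24-gon of circumradius 11.5 (area = (24/2)·11.500²·sin(360°/24) = 410.75 mm²); the cylinder at (7, 12) is not intersected at this z (z outside [0, 13]); the 4.5×17 cube at (3, 6.5) contributes its full rectangle (area 76.50 mm²); Combining (union): the regions partially overlap — summed areas 487.25 mm² minus the doubly-counted overlap 15.96 mm² gives 471.29 mm² — area = 471.29 mm². So its area = 471.29 mm². Layer 129 is larger (708.87 vs 471.29 mm²).

layer 129 (z = 12.9 mm)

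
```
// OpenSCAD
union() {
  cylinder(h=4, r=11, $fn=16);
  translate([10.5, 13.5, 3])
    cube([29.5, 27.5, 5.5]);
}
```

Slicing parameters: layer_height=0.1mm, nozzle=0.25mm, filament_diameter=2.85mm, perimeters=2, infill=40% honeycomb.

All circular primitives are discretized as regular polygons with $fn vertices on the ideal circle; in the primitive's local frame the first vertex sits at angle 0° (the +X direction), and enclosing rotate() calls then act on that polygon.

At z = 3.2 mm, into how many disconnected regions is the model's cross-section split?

At z = 3.2 mm: the r=11 cylinder gives a regular 16-gon of circumradius 11 (constant along its height); the 29.5×27.5 cube at (10.5, 13.5) contributes its full rectangle; Taking the union: the 2 present regions are separate (no shared area or edge), so areas and boundary lengths simply add and each stays a separate island — 2 connected regions. The result has 2 disconnected regions.

2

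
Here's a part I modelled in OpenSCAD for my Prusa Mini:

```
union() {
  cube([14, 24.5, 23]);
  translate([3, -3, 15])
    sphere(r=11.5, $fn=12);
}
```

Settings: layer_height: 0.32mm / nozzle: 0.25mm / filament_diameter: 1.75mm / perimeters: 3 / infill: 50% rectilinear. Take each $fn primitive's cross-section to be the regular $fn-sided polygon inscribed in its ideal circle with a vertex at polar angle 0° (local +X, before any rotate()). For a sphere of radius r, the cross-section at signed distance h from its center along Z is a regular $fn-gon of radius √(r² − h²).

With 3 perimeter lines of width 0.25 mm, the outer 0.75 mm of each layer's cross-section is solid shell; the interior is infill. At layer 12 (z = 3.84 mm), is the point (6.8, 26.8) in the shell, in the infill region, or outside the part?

At z = 3.84 mm: the cube (footprint 14×24.5) is included at this height; the r=11.5 sphere at (3, -3) contributes a regular 12-gon of circumradius √(11.5²−11.16²) = 2.776; Taking the union: the 2 present regions are separate (no shared area or edge), so areas and boundary lengths simply add and each stays a separate island — 2 connected regions. Overall, the cross-section has 2 separate islands. The nearest boundary edge runs (0.00, 24.50)→(14.00, 24.50); distance from the point to it = 2.30 mm. The point is not inside any of the regions above, so it lies outside the cross-section (2.30 mm from the nearest boundary).

outside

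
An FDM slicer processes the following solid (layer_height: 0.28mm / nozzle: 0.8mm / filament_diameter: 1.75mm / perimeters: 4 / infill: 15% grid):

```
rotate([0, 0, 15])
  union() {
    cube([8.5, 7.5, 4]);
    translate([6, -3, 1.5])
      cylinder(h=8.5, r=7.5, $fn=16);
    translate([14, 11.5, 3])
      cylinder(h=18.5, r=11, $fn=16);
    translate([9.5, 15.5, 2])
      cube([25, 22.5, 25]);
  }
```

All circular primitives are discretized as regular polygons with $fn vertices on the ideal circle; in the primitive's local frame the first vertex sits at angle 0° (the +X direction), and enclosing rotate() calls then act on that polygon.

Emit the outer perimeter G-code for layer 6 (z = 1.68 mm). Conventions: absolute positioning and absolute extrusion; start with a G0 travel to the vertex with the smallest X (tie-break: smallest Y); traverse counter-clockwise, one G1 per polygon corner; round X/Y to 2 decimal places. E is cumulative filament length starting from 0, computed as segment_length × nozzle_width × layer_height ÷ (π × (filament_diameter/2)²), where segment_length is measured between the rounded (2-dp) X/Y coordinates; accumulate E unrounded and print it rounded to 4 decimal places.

G0 X-1.94 Y7.24 Z1.68
G1 X-0.33 Y1.22 E0.5803
G1 X-0.86 Y-0.37 E0.7364
G1 X-0.67 Y-3.29 E1.0089
G1 X0.62 Y-5.91 E1.2809
G1 X2.82 Y-7.84 E1.5534
G1 X5.59 Y-8.78 E1.8259
G1 X8.51 Y-8.59 E2.0984
G1 X11.14 Y-7.30 E2.3712
G1 X13.07 Y-5.09 E2.6444
G1 X14.01 Y-2.32 E2.9168
G1 X13.82 Y0.60 E3.1893
G1 X12.52 Y3.22 E3.4617
G1 X10.32 Y5.15 E3.7343
G1 X7.55 Y6.09 E4.0067
G1 X7.17 Y6.07 E4.0421
G1 X6.27 Y9.44 E4.3670
G1 X-1.94 Y7.24 E5.1585

At z = 1.68 mm: the cube (footprint 8.5×7.5) is included at this height; the cylinder at (6, -3): section is a regular 16-gon, circumradius r=7.5; the cylinder at (14, 11.5) is not intersected at this z (z outside [3, 21.5]); the cube at (9.5, 15.5) is not intersected at this z (z outside [2, 27]); Combining (union): the regions partially overlap (shared area 31.55 mm²), so overlapping operands fuse into one piece — 1 connected region; (rotated 15° about Z; rotation is an isometry so areas/perimeters/island counts are preserved). The outline is a single polygon with 17 vertices. Extrusion per mm of travel: 0.8 × 0.28 / (π × 0.875²) = 0.093128. Accumulating E over each segment gives final E = 5.1585.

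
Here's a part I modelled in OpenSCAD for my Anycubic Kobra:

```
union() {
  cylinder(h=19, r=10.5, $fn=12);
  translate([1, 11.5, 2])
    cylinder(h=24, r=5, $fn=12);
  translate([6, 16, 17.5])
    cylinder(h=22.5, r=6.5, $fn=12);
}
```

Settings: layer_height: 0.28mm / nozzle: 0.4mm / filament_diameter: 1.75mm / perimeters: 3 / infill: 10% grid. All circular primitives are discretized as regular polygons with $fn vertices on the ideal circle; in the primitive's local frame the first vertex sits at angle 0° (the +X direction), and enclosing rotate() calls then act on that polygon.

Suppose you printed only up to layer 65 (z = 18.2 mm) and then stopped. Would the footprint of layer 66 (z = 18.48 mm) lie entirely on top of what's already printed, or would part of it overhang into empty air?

entirely on top

Compare the two slices. At z = 18.2: the cylinder: section is a regular 12-gon, circumradius r=10.5 (area = (12/2)·10.500²·sin(360°/12) = 330.75 mm²); the r=5 cylinder at (1, 11.5) gives a regular 12-gon of circumradius 5 (constant along its height) (area = (12/2)·5.000²·sin(360°/12) = 75.00 mm²); the r=6.5 cylinder at (6, 16) gives a regular 12-gon of circumradius 6.5 (constant along its height) (area = (12/2)·6.500²·sin(360°/12) = 126.75 mm²); Combining (union): the regions partially overlap — summed areas 532.50 mm² minus the doubly-counted overlap 49.80 mm² gives 482.70 mm² — area = 482.70 mm². At z = 18.48: the cylinder: section is a regular 12-gon, circumradius r=10.5 (area = (12/2)·10.500²·sin(360°/12) = 330.75 mm²); the r=5 cylinder at (1, 11.5) contributes a regular 12-gon of circumradius 5 (area = (12/2)·5.000²·sin(360°/12) = 75.00 mm²); the cylinder at (6, 16): section is a regular 12-gon, circumradius r=6.5 (area = (12/2)·6.500²·sin(360°/12) = 126.75 mm²); Merging all regions: the regions partially overlap — summed areas 532.50 mm² minus the doubly-counted overlap 49.80 mm² gives 482.70 mm² — area = 482.70 mm². Checking containment: the cross-section at z = 18.48 is a subset of the cross-section at z = 18.2.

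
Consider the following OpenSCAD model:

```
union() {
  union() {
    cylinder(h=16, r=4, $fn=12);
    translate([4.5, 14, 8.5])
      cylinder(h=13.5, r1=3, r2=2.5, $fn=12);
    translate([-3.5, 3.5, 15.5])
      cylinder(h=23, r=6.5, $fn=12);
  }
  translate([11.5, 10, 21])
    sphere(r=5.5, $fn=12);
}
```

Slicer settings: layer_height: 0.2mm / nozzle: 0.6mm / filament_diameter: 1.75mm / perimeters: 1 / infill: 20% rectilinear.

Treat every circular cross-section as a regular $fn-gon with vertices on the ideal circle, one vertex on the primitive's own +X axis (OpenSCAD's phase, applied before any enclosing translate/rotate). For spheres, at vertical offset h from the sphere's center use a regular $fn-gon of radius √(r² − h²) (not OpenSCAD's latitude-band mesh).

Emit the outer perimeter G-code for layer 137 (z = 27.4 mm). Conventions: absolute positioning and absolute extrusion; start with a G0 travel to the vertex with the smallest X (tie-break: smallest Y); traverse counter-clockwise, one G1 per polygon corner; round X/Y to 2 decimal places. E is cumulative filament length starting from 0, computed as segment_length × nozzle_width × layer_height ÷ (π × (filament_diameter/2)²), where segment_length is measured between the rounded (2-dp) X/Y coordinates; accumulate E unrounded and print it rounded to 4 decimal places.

At z = 27.4 mm: the cylinder is absent (z outside [0, 16]); the cone at (4.5, 14) is not intersected at this z (z outside [8.5, 22]); the cylinder at (-3.5, 3.5): section is a regular 12-gon, circumradius r=6.5; Combining (union): only the r=6.5 cylinder at (-3.5, 3.5) is present, so the union is just that shape — 1 connected region; the sphere at (11.5, 10) is not intersected at this z (|z−center|=6.400 > r=5.5); Taking the union: only the result so far is present, so the union is just that shape — 1 connected region. The outline is a single polygon with 12 vertices. Extrusion per mm of travel: 0.6 × 0.2 / (π × 0.875²) = 0.049890. Accumulating E over each segment gives final E = 2.0145.

G0 X-10.00 Y3.50 Z27.40
G1 X-9.13 Y0.25 E0.1679
G1 X-6.75 Y-2.13 E0.3358
G1 X-3.50 Y-3.00 E0.5036
G1 X-0.25 Y-2.13 E0.6715
G1 X2.13 Y0.25 E0.8394
G1 X3.00 Y3.50 E1.0073
G1 X2.13 Y6.75 E1.1751
G1 X-0.25 Y9.13 E1.3430
G1 X-3.50 Y10.00 E1.5109
G1 X-6.75 Y9.13 E1.6787
G1 X-9.13 Y6.75 E1.8467
G1 X-10.00 Y3.50 E2.0145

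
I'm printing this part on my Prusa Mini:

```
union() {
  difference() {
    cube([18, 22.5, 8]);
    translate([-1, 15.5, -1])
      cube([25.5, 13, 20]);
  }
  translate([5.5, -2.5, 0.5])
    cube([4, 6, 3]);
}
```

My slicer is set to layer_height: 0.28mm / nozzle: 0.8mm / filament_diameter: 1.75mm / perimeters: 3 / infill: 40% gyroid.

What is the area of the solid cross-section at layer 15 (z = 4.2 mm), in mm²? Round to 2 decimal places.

At z = 4.2 mm: the 18×22.5 cube contributes its full rectangle (area 405.00 mm²); the cube at (-1, 15.5) is present — its section is the full 25.5×13 rectangle (area 331.50 mm²); Subtracting the remaining from the first: starting from the 18×22.5 cube (405.00 mm²), the 25.5×13 cube at (-1, 15.5) partially overlaps it — only the 126.00 mm² overlap (of its 331.50 mm²) is removed, clipping the outline — area = 279.00 mm²; the cube at (5.5, -2.5) is not intersected at this z (z outside [0.5, 3.5]); Taking the union: only the result so far is present, so the union is just that shape — area = 279.00 mm². Overall, the cross-section is a single solid region. Net area = 279.00 mm².

279.00 mm²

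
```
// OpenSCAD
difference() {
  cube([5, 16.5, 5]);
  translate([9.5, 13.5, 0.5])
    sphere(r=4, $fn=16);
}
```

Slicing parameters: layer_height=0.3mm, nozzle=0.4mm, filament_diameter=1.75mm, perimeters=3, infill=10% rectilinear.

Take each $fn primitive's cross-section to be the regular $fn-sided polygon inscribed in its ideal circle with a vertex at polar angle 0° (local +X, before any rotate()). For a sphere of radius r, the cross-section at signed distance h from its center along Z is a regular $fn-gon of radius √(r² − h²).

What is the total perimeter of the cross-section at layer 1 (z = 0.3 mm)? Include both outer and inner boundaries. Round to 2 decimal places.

At z = 0.3 mm: the cube (footprint 5×16.5) is included at this height (perimeter 43.00 mm); the sphere at (9.5, 13.5): section is a regular 16-gon, circumradius = √(r²−h²) = √(4²−0.2²) = 3.995 (perimeter = 2·16·3.995·sin(180°/16) = 24.94 mm); Subtracting the remaining from the first: starting from the 5×16.5 cube, the r=4 sphere at (9.5, 13.5) misses the remaining region (no effect) — boundary = 43.00 mm. Overall, the cross-section is a single solid region. Total boundary length (outer) = 43.00 mm.

43.00 mm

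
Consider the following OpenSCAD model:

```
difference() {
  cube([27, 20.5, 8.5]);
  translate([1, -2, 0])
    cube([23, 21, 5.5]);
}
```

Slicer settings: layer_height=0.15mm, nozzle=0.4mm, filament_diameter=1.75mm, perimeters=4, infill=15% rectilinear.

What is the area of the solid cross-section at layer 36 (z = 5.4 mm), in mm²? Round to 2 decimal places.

116.50 mm²

At z = 5.4 mm: the cube is present — its section is the full 27×20.5 rectangle (area 553.50 mm²); the 23×21 cube at (1, -2) contributes its full rectangle (area 483.00 mm²); After the difference (first − rest): starting from the 27×20.5 cube (553.50 mm²), the 23×21 cube at (1, -2) partially overlaps it — only the 437.00 mm² overlap (of its 483.00 mm²) is removed, clipping the outline — area = 116.50 mm². Overall, the cross-section is a single solid region. Net area = 116.50 mm².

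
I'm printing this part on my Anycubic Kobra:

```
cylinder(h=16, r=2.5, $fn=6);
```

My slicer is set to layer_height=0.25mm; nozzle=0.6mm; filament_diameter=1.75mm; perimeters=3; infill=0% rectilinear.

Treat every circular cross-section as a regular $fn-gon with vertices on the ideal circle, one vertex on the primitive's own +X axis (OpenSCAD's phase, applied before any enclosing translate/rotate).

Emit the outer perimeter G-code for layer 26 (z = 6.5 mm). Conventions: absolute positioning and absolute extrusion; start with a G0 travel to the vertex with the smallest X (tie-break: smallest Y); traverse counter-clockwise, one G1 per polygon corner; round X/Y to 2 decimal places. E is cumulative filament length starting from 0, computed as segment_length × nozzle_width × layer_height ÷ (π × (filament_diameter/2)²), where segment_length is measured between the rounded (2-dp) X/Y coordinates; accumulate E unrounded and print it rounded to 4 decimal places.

G0 X-2.50 Y0.00 Z6.50
G1 X-1.25 Y-2.17 E0.1562
G1 X1.25 Y-2.17 E0.3121
G1 X2.50 Y0.00 E0.4683
G1 X1.25 Y2.17 E0.6244
G1 X-1.25 Y2.17 E0.7803
G1 X-2.50 Y0.00 E0.9365

At z = 6.5 mm: the r=2.5 cylinder gives a regular 6-gon of circumradius 2.5 (constant along its height). The outline is a single polygon with 6 vertices. Extrusion per mm of travel: 0.6 × 0.25 / (π × 0.875²) = 0.062363. Accumulating E over each segment gives final E = 0.9365.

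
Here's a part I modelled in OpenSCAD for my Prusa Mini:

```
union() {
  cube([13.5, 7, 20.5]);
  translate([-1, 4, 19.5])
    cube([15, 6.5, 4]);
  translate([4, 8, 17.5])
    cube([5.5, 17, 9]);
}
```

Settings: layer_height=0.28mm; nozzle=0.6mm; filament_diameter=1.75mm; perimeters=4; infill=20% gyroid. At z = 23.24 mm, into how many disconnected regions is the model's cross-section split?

At z = 23.24 mm: the cube is not intersected at this z (z outside [0, 20.5]); the cube at (-1, 4) (footprint 15×6.5) is included at this height; the 5.5×17 cube at (4, 8) contributes its full rectangle; Taking the union: the regions partially overlap (shared area 13.75 mm²), so overlapping operands fuse into one piece — 1 connected region. The result has 1 disconnected region.

1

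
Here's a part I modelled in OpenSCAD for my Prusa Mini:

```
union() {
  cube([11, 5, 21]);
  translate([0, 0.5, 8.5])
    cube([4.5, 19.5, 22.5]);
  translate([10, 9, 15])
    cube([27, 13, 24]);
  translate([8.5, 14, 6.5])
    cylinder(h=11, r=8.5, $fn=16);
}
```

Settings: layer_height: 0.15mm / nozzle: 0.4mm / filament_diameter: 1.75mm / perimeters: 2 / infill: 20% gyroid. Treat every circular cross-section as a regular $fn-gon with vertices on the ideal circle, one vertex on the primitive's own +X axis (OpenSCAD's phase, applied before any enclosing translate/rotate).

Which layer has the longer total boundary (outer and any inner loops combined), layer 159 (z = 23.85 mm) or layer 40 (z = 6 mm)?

Layer 159 (z = 23.85): the cube does not reach this height (z outside [0, 21]); the 4.5×19.5 cube at (0, 0.5) contributes its full rectangle (perimeter 48.00 mm); the 27×13 cube at (10, 9) contributes its full rectangle (perimeter 80.00 mm); the cylinder at (8.5, 14) is absent (z outside [6.5, 17.5]); Taking the union: the 2 present regions are separate (no shared area or edge), so areas and boundary lengths simply add and each stays a separate island — boundary = 128.00 mm. So its perimeter = 128.00 mm. Layer 40 (z = 6): the cube (footprint 11×5) is included at this height (perimeter 32.00 mm); the cube at (0, 0.5) does not reach this height (z outside [8.5, 31]); the cube at (10, 9) is not intersected at this z (z outside [15, 39]); the cylinder at (8.5, 14) is absent (z outside [6.5, 17.5]); Combining (union): only the 11×5 cube is present, so the union is just that shape — boundary = 32.00 mm. So its perimeter = 32.00 mm. Layer 159 is larger (128.00 vs 32.00 mm).

layer 159 (z = 23.85 mm)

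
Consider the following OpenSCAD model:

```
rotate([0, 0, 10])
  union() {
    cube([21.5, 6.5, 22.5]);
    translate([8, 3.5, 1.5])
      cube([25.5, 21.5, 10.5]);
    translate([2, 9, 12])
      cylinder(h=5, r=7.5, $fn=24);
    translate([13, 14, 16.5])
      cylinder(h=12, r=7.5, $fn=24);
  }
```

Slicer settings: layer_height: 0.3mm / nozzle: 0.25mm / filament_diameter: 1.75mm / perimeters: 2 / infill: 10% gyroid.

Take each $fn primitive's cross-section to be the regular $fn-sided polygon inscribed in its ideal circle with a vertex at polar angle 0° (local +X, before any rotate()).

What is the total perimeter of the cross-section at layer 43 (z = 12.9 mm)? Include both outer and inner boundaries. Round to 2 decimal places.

At z = 12.9 mm: the cube (footprint 21.5×6.5) is included at this height (perimeter 56.00 mm); the cube at (8, 3.5) is not intersected at this z (z outside [1.5, 12]); the cylinder at (2, 9): section is a regular 24-gon, circumradius r=7.5 (perimeter = 2·24·7.500·sin(180°/24) = 46.99 mm); the cylinder at (13, 14) is absent (z outside [16.5, 28.5]); Taking the union: the regions partially overlap (shared area 35.12 mm²), so the edge portions inside another operand are dropped and the merged outline is re-measured after clipping — boundary = 78.05 mm; (rotated 10° about Z; rotation is an isometry so areas/perimeters/island counts are preserved). Overall, the cross-section is a single solid region. Total boundary length (outer) = 78.05 mm.

78.05 mm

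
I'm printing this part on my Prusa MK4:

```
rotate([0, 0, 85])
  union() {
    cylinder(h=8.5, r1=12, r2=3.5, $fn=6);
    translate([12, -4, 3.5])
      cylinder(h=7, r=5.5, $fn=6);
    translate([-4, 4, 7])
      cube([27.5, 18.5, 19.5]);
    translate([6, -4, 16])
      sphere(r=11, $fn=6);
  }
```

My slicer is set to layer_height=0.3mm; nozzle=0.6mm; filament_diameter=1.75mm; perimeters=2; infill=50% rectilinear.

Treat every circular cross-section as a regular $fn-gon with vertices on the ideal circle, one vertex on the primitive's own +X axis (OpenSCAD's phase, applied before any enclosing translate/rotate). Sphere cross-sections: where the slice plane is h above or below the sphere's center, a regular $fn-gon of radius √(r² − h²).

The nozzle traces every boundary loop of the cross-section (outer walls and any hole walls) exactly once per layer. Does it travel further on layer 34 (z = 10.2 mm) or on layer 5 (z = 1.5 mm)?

Layer 34 (z = 10.2): the cone is not intersected at this z (z outside [0, 8.5]); the r=5.5 cylinder at (12, -4) contributes a regular 6-gon of circumradius 5.5 (perimeter = 2·6·5.500·sin(180°/6) = 33.00 mm); the cube at (-4, 4) (footprint 27.5×18.5) is included at this height (perimeter 92.00 mm); the r=11 sphere at (6, -4) slices to a regular 6-gon of circumradius 9.347 (√(r²−h²) with h=5.8 from center) (perimeter = 2·6·9.347·sin(180°/6) = 56.08 mm); Taking the union: the regions partially overlap (shared area 58.97 mm²), so the edge portions inside another operand are dropped and the merged outline is re-measured after clipping — boundary = 133.37 mm; (whole slice rotated 85° about Z — lengths, areas and connectivity unchanged). So its perimeter = 133.37 mm. Layer 5 (z = 1.5): the cone (r1=12→r2=3.5) has section circumradius 10.500 here — a regular 6-gon (perimeter = 2·6·10.500·sin(180°/6) = 63.00 mm); the cylinder at (12, -4) does not reach this height (z outside [3.5, 10.5]); the cube at (-4, 4) is absent (z outside [7, 26.5]); the sphere at (6, -4) is not intersected at this z (|z−center|=14.500 > r=11); Taking the union: only the cone is present, so the union is just that shape — boundary = 63.00 mm; (rotated 85° about Z; rotation is an isometry so areas/perimeters/island counts are preserved). So its perimeter = 63.00 mm. Layer 34 is larger (133.37 vs 63.00 mm).

layer 34 (z = 10.2 mm)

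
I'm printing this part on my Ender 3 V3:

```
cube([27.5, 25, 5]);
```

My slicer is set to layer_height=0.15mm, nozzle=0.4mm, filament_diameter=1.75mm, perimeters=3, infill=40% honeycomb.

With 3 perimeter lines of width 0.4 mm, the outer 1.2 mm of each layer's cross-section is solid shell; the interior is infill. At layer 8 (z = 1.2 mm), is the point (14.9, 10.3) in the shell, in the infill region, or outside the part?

At z = 1.2 mm: the cube (footprint 27.5×25) is included at this height. Overall, the cross-section is a single solid region. The nearest boundary edge runs (0.00, 0.00)→(27.50, 0.00); distance from the point to it = 10.30 mm. The point is inside the cross-section and 10.30 mm from the nearest boundary — more than the 1.2 mm shell width (3 × 0.4), so it's in the infill interior.

infill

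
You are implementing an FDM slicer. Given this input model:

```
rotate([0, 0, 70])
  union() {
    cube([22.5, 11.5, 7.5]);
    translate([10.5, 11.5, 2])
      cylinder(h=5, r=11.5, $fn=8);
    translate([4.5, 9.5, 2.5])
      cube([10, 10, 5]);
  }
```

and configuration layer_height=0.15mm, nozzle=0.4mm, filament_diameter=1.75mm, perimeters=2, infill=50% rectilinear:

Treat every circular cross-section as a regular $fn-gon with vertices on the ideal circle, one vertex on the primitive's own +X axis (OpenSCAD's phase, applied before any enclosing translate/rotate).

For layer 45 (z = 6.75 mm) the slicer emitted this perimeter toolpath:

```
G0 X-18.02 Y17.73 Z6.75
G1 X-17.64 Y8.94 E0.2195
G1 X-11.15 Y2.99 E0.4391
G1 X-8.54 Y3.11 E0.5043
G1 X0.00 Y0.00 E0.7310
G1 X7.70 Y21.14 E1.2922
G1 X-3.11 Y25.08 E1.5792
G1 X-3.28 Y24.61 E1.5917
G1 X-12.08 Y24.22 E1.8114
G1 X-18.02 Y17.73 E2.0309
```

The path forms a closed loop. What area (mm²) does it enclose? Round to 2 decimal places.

447.08 mm²

Apply the shoelace formula to the sequence of (X, Y) vertices; enclosed area = 447.08 mm².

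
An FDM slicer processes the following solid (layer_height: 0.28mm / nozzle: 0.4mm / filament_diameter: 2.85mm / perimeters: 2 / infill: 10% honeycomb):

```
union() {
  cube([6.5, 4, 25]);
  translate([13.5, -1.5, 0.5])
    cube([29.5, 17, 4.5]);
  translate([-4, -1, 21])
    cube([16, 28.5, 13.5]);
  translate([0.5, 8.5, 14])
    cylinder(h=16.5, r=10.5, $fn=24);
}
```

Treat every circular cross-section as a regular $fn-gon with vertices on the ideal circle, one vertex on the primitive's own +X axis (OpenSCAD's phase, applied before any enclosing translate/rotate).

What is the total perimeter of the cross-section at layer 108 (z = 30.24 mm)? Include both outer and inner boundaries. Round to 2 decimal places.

At z = 30.24 mm: the cube does not reach this height (z outside [0, 25]); the cube at (13.5, -1.5) is absent (z outside [0.5, 5]); the 16×28.5 cube at (-4, -1) contributes its full rectangle (perimeter 89.00 mm); the r=10.5 cylinder at (0.5, 8.5) gives a regular 24-gon of circumradius 10.5 (constant along its height) (perimeter = 2·24·10.500·sin(180°/24) = 65.79 mm); Taking the union: the regions partially overlap (shared area 256.69 mm²), so the edge portions inside another operand are dropped and the merged outline is re-measured after clipping — boundary = 94.05 mm. Overall, the cross-section is a single solid region. Total boundary length (outer) = 94.05 mm.

94.05 mm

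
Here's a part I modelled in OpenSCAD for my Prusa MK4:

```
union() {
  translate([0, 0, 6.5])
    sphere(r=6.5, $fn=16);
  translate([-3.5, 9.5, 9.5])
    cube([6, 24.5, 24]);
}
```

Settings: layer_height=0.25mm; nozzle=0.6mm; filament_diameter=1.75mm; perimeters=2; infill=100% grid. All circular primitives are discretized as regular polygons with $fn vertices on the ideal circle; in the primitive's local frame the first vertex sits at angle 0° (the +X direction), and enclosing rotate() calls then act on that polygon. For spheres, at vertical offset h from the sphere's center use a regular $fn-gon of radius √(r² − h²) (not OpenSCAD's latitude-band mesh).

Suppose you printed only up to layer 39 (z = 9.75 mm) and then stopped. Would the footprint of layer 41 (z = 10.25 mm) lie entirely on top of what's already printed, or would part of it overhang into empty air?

Compare the two slices. At z = 9.75: the sphere: section is a regular 16-gon, circumradius = √(r²−h²) = √(6.5²−3.25²) = 5.629 (area = (16/2)·5.629²·sin(360°/16) = 97.01 mm²); the cube at (-3.5, 9.5) is present — its section is the full 6×24.5 rectangle (area 147.00 mm²); Merging all regions: the 2 present regions are separate (no shared area or edge), so areas and boundary lengths simply add and each stays a separate island — area = 244.01 mm². At z = 10.25: the r=6.5 sphere contributes a regular 16-gon of circumradius √(6.5²−3.75²) = 5.309 (area = (16/2)·5.309²·sin(360°/16) = 86.30 mm²); the 6×24.5 cube at (-3.5, 9.5) contributes its full rectangle (area 147.00 mm²); Merging all regions: the 2 present regions are separate (no shared area or edge), so areas and boundary lengths simply add and each stays a separate island — area = 233.30 mm². Checking containment: the cross-section at z = 10.25 is a subset of the cross-section at z = 9.75.

entirely on top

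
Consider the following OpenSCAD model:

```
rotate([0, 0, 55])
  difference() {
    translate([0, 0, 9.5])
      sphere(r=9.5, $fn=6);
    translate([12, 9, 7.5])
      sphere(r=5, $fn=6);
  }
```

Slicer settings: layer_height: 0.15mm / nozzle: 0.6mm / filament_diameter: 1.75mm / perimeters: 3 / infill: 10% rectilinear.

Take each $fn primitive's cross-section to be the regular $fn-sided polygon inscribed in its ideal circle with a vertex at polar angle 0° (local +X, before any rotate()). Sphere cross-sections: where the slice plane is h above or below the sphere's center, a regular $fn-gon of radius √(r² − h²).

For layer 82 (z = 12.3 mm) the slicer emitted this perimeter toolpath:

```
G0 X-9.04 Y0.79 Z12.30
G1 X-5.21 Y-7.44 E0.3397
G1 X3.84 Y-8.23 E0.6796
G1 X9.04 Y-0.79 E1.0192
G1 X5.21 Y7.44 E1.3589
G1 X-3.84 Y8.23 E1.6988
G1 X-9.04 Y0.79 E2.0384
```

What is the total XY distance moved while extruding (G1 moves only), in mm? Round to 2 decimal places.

Sum the Euclidean lengths of each G1 segment: total = 54.48 mm.

54.48 mm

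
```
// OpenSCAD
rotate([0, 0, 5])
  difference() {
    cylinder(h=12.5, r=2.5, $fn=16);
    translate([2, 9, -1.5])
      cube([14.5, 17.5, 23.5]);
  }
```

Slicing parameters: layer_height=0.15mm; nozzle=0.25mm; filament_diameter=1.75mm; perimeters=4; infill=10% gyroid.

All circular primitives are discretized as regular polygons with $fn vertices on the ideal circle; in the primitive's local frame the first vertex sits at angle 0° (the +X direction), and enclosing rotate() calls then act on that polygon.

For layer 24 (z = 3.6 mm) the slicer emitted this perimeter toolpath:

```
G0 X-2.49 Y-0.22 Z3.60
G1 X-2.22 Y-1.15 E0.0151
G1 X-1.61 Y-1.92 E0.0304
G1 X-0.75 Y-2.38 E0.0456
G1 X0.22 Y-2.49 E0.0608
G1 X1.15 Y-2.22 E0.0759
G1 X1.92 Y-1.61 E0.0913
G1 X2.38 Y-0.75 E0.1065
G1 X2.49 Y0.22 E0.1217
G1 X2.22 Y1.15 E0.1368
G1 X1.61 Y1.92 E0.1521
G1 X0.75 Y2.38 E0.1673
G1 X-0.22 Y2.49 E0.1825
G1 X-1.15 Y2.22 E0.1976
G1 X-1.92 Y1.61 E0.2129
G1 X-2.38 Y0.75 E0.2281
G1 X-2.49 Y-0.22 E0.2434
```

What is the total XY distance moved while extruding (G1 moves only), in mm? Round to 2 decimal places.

Sum the Euclidean lengths of each G1 segment: total = 15.61 mm.

15.61 mm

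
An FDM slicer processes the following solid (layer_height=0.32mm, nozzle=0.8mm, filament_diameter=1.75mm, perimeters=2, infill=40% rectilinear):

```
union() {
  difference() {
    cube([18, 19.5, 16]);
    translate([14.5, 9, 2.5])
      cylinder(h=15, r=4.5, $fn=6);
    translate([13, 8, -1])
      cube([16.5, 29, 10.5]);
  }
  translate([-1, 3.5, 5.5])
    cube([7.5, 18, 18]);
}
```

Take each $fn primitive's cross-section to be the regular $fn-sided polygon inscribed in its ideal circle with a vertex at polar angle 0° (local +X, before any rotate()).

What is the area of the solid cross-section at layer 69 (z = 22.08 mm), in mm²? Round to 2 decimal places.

At z = 22.08 mm: the cube is absent (z outside [0, 16]); the cylinder at (14.5, 9) does not reach this height (z outside [2.5, 17.5]); the cube at (13, 8) is not intersected at this z (z outside [-1, 9.5]); Taking the first minus the rest: the first operand is absent here, so nothing remains; the cube at (-1, 3.5) (footprint 7.5×18) is included at this height (area 135.00 mm²); Merging all regions: only the 7.5×18 cube at (-1, 3.5) is present, so the union is just that shape — area = 135.00 mm². Overall, the cross-section is a single solid region. Net area = 135.00 mm².

135.00 mm²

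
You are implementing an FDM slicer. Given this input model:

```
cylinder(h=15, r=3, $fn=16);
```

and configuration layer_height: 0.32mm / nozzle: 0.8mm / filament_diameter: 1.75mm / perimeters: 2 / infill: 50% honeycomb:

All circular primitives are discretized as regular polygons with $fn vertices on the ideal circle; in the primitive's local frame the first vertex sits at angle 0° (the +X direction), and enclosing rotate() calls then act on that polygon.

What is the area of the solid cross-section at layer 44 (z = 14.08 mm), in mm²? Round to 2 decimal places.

27.55 mm²

At z = 14.08 mm: the cylinder: section is a regular 16-gon, circumradius r=3 (area = (16/2)·3.000²·sin(360°/16) = 27.55 mm²). Overall, the cross-section is a single solid region. Net area = 27.55 mm².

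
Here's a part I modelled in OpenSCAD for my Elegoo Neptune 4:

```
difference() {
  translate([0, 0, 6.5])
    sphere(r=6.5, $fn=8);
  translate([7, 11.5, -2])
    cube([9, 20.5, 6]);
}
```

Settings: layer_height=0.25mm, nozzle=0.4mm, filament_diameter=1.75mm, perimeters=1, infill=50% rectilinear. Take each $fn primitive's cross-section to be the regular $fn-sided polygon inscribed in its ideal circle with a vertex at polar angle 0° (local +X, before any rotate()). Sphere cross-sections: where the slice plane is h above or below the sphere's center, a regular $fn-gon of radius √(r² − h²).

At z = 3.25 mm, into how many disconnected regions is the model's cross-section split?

1

At z = 3.25 mm: the r=6.5 sphere slices to a regular 8-gon of circumradius 5.629 (√(r²−h²) with h=3.25 from center); the cube at (7, 11.5) (footprint 9×20.5) is included at this height; After the difference (first − rest): starting from the r=6.5 sphere, the 9×20.5 cube at (7, 11.5) misses the remaining region (no effect) — 1 connected region. The result has 1 disconnected region.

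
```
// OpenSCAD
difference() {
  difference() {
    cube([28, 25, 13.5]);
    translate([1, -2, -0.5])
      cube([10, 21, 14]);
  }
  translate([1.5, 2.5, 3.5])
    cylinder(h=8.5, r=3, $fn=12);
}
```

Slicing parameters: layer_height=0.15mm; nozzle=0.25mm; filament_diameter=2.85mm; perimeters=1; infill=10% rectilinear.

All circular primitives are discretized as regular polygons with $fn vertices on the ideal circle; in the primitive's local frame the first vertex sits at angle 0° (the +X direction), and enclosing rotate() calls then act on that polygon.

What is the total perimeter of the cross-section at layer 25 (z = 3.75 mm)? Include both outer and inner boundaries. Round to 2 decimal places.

At z = 3.75 mm: the 28×25 cube contributes its full rectangle (perimeter 106.00 mm); the 10×21 cube at (1, -2) contributes its full rectangle (perimeter 62.00 mm); Taking the first minus the rest: starting from the 28×25 cube, the 10×21 cube at (1, -2) partially overlaps it — only the 190.00 mm² overlap (of its 210.00 mm²) is removed, clipping the outline — boundary = 144.00 mm; the r=3 cylinder at (1.5, 2.5) gives a regular 12-gon of circumradius 3 (constant along its height) (perimeter = 2·12·3.000·sin(180°/12) = 18.63 mm); Subtracting the remaining from the first: starting from that combined region, the r=3 cylinder at (1.5, 2.5) partially overlaps it — only the 5.23 mm² overlap (of its 27.00 mm²) is removed, clipping the outline — boundary = 133.57 mm. Overall, the cross-section is a single solid region. Total boundary length (outer) = 133.57 mm.

133.57 mm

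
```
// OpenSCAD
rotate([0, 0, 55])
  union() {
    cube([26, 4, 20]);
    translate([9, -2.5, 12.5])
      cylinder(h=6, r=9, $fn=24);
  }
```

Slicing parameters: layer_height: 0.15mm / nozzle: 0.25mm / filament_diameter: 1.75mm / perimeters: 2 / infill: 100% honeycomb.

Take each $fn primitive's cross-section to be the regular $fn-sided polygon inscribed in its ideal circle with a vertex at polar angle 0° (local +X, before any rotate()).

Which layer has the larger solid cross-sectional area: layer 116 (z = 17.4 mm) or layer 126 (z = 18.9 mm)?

Layer 116 (z = 17.4): the cube (footprint 26×4) is included at this height (area 104.00 mm²); the r=9 cylinder at (9, -2.5) contributes a regular 24-gon of circumradius 9 (area = (24/2)·9.000²·sin(360°/24) = 251.57 mm²); Merging all regions: the regions partially overlap — summed areas 355.57 mm² minus the doubly-counted overlap 60.93 mm² gives 294.64 mm² — area = 294.64 mm²; (rotated 55° about Z; rotation is an isometry so areas/perimeters/island counts are preserved). So its area = 294.64 mm². Layer 126 (z = 18.9): the cube (footprint 26×4) is included at this height (area 104.00 mm²); the cylinder at (9, -2.5) does not reach this height (z outside [12.5, 18.5]); Taking the union: only the 26×4 cube is present, so the union is just that shape — area = 104.00 mm²; (rotated 55° about Z; rotation is an isometry so areas/perimeters/island counts are preserved). So its area = 104.00 mm². Layer 116 is larger (294.64 vs 104.00 mm²).

layer 116 (z = 17.4 mm)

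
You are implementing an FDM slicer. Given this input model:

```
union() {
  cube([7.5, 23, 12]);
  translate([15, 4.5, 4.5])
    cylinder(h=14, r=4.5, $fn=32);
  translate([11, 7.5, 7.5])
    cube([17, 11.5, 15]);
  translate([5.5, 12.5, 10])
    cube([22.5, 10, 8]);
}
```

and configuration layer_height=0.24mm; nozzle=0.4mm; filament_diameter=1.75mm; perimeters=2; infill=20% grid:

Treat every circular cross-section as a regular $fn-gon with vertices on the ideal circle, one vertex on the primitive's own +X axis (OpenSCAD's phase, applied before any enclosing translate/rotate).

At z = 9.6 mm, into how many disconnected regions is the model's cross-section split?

2

At z = 9.6 mm: the cube is present — its section is the full 7.5×23 rectangle; the r=4.5 cylinder at (15, 4.5) contributes a regular 32-gon of circumradius 4.5; the 17×11.5 cube at (11, 7.5) contributes its full rectangle; the cube at (5.5, 12.5) is not intersected at this z (z outside [10, 18]); Merging all regions: the regions partially overlap (shared area 6.86 mm²), so overlapping operands fuse into one piece — 2 connected regions. The result has 2 disconnected regions.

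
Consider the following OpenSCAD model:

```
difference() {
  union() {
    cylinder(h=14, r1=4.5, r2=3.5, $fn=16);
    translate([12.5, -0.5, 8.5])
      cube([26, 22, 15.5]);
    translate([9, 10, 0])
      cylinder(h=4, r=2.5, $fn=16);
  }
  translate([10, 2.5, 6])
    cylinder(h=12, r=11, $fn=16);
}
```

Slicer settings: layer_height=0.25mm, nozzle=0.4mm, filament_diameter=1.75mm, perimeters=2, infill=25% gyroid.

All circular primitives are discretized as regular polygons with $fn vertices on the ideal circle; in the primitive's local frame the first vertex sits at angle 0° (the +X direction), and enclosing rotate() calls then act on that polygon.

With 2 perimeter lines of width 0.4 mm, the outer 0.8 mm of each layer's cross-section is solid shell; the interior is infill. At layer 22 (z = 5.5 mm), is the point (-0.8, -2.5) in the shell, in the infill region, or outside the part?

At z = 5.5 mm: the cone: at t=0.393 of its height the radius interpolates to r₁+(r₂−r₁)t = 4.107, giving a regular 16-gon of that circumradius; the cube at (12.5, -0.5) is not intersected at this z (z outside [8.5, 24]); the cylinder at (9, 10) does not reach this height (z outside [0, 4]); Taking the union: only the cone is present, so the union is just that shape — 1 connected region; the cylinder at (10, 2.5) is not intersected at this z (z outside [6, 18]); Taking the first minus the rest: none of the subtracted shapes is present at this height, so that combined region is unchanged — 1 connected region. Overall, the cross-section is a single solid region. The nearest boundary edge runs (-1.57, -3.79)→(-0.00, -4.11); distance from the point to it = 1.42 mm. The point is inside the cross-section and 1.42 mm from the nearest boundary — more than the 0.8 mm shell width (2 × 0.4), so it's in the infill interior.

infill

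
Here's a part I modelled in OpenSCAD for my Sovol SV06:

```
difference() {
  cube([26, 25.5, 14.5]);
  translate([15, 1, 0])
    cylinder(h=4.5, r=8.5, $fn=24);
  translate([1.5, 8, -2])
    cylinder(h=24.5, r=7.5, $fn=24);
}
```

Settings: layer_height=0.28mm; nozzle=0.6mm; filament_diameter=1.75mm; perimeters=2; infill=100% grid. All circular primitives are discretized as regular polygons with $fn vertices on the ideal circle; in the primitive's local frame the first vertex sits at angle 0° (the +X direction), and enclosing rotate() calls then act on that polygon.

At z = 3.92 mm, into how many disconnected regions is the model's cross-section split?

At z = 3.92 mm: the cube is present — its section is the full 26×25.5 rectangle; the r=8.5 cylinder at (15, 1) contributes a regular 24-gon of circumradius 8.5; the r=7.5 cylinder at (1.5, 8) gives a regular 24-gon of circumradius 7.5 (constant along its height); Subtracting the remaining from the first: starting from the 26×25.5 cube, the r=8.5 cylinder at (15, 1) partially overlaps it — only the 129.07 mm² overlap (of its 224.40 mm²) is removed, clipping the outline; the r=7.5 cylinder at (1.5, 8) partially overlaps it — only the 107.35 mm² overlap (of its 174.70 mm²) is removed, clipping the outline — 2 connected regions. The result has 2 disconnected regions.

2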